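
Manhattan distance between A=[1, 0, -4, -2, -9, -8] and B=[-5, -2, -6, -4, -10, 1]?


d = |1+ 5| + |0+ 2| + |-4+ 6| + |-2+ 4| + |-9+ 10| + |-8-1|
  = 6 + 2 + 2 + 2 + 1 + 9
  = 22

22


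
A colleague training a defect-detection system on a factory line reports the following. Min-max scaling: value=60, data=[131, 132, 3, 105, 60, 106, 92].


min=3, max=132
(60-3)/(132-3) = 57/129 = 0.4419

0.4419


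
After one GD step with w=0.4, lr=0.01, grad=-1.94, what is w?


w_new = w - α·∇
= 0.4 - 0.01·-1.94
= 0.4 + 0.0194
= 0.4194

0.4194


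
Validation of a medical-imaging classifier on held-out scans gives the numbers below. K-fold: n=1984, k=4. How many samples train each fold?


Fold size = 1984/4 = 496
Training per fold = 1984 - 496 = 1488

1488


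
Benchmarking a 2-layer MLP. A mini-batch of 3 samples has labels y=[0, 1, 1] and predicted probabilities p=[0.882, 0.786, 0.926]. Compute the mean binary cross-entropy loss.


L[0] = -ln(1-0.882) = -ln(0.118) = 2.1371
L[1] = -ln(0.786) = 0.2408
L[2] = -ln(0.926) = 0.0769
mean = (2.1371 + 0.2408 + 0.0769)/3 = 0.8183

0.8183


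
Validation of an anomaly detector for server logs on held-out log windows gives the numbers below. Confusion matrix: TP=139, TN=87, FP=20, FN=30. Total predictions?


Total = TP + TN + FP + FN
= 139 + 87 + 20 + 30
= 276
(Predicted positive: 159, predicted negative: 117)

276


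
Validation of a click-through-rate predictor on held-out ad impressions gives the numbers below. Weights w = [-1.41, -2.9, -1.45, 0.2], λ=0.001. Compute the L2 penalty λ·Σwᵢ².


‖w‖₂² = (-1.41)² + (-2.9)² + (-1.45)² + (0.2)²
     = 1.9881 + 8.41 + 2.1025 + 0.04
     = 12.5406
λ·‖w‖₂² = 0.001·12.5406 = 0.012541

0.012541


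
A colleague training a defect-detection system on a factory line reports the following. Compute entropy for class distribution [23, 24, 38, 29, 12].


Probabilities: [23/126, 24/126, 38/126, 29/126, 12/126] ≈ [0.1825, 0.1905, 0.3016, 0.2302, 0.0952]
H = -((23/126)·log₂(23/126) + (24/126)·log₂(24/126) + (38/126)·log₂(38/126) + (29/126)·log₂(29/126) + (12/126)·log₂(12/126))
  = 2.236 bits

2.236 bits


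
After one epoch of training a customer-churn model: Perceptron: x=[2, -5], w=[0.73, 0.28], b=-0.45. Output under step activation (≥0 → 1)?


z = (2)·(0.73) + (-5)·(0.28) - 0.45
  = -0.39
step(z) = 0 (z<0)

0


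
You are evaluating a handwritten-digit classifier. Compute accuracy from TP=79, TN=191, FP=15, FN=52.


Accuracy = (TP+TN)/(TP+TN+FP+FN)
= (79+191)/(337)
= 270/337 = 80.12%

80.12%


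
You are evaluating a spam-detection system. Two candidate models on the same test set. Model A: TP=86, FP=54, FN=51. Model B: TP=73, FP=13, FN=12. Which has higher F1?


Model A: P=86/140=0.6143, R=86/137=0.6277, F1=2PR/(P+R)=2TP/(2TP+FP+FN)=172/277=0.6209
Model B: P=73/86=0.8488, R=73/85=0.8588, F1=2PR/(P+R)=2TP/(2TP+FP+FN)=146/171=0.8538
0.6209 < 0.8538 → Model B

Model B


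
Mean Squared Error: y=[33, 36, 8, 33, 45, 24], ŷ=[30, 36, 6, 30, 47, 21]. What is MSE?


Squared errors: (33-30)²=9, (36-36)²=0, (8-6)²=4, (33-30)²=9, (45-47)²=4, (24-21)²=9
Sum = 35
MSE = 35/6 = 35/6

35/6


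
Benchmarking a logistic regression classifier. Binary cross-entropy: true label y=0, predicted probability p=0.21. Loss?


BCE = -[y·ln(p) + (1-y)·ln(1-p)]
= -0 - 1·ln(1-0.21)
= -ln(0.79) = 0.2357

0.2357


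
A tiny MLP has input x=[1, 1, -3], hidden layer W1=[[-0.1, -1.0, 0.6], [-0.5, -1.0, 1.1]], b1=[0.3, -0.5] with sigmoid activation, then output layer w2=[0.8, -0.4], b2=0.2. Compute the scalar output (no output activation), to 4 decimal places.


z1[0] = (-0.1)·(1) + (-1.0)·(1) + (0.6)·(-3) + 0.3 = -2.6
z1[1] = (-0.5)·(1) + (-1.0)·(1) + (1.1)·(-3) - 0.5 = -5.3
h = sigmoid(z1) = [0.0691, 0.005]
output = (0.8)·(0.0691) + (-0.4)·(0.005) + 0.2 = 0.2533

0.2533


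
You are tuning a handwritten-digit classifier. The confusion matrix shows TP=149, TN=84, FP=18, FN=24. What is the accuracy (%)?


Accuracy = (TP+TN)/(TP+TN+FP+FN)
= (149+84)/(275)
= 233/275 = 84.73%

84.73%


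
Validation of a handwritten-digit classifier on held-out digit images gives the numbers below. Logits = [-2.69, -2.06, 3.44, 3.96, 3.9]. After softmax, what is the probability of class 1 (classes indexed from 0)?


Exponentials: e^-2.69=0.0679, e^-2.06=0.1275, e^3.44=31.187, e^3.96=52.4573, e^3.9=49.4024
Sum = 133.2421
Softmax = [0.0005, 0.001, 0.2341, 0.3937, 0.3708]
p[1] = 0.1275/133.2421 = 0.001

0.001


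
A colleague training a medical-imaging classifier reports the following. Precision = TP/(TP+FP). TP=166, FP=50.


Precision = TP/(TP+FP)
= 166/(166+50)
= 166/216 = 76.85%

76.85%


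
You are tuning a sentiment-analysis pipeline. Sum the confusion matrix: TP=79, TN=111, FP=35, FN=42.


Total = TP + TN + FP + FN
= 79 + 111 + 35 + 42
= 267
(Predicted positive: 114, predicted negative: 153)

267


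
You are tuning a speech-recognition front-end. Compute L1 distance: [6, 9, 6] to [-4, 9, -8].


d = |6+ 4| + |9-9| + |6+ 8|
  = 10 + 0 + 14
  = 24

24


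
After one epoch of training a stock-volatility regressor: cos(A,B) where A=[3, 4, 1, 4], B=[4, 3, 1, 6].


A·B = 3·4 + 4·3 + 1·1 + 4·6 = 49
‖A‖ = √42 = 6.4807, ‖B‖ = √62 = 7.874
cos = 49/(√42·√62) = 49/√2604 = 0.9602

0.9602


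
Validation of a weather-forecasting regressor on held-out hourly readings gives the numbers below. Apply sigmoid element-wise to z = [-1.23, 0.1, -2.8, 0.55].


σ(-1.23) = 1/(1+e^1.23) = 0.2262
σ(0.1) = 1/(1+e^-0.1) = 0.525
σ(-2.8) = 1/(1+e^2.8) = 0.0573
σ(0.55) = 1/(1+e^-0.55) = 0.6341
result = [0.2262, 0.525, 0.0573, 0.6341]

[0.2262, 0.525, 0.0573, 0.6341]


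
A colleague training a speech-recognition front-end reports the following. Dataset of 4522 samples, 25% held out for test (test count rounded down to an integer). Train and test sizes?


Test = ⌊4522·25/100⌋ = 1130
Train = 4522 - 1130 = 3392

Train: 3392, Test: 1130


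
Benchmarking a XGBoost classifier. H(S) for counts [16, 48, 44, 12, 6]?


Probabilities: [16/126, 48/126, 44/126, 12/126, 6/126] ≈ [0.127, 0.381, 0.3492, 0.0952, 0.0476]
H = -((16/126)·log₂(16/126) + (48/126)·log₂(48/126) + (44/126)·log₂(44/126) + (12/126)·log₂(12/126) + (6/126)·log₂(6/126))
  = 1.9708 bits

1.9708 bits


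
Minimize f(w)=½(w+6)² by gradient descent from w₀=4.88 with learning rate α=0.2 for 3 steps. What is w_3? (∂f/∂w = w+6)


step 1: grad = 4.88+6 = 10.88; w = 4.88 - 0.2·(10.88) = 2.704
step 2: grad = 2.704+6 = 8.704; w = 2.704 - 0.2·(8.704) = 0.9632
step 3: grad = 0.9632+6 = 6.9632; w = 0.9632 - 0.2·(6.9632) = -0.42944

-0.42944


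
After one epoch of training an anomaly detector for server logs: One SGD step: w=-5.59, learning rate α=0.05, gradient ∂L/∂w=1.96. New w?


w_new = w - α·∇
= -5.59 - 0.05·1.96
= -5.59 - 0.098
= -5.688

-5.688


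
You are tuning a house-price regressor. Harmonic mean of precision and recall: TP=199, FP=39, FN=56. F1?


Precision = 199/238 = 0.8361
Recall = 199/255 = 0.7804
F1 = 2·P·R/(P+R) = 2·TP/(2·TP+FP+FN) = 398/(398+39+56) = 398/493 = 0.8073

0.8073


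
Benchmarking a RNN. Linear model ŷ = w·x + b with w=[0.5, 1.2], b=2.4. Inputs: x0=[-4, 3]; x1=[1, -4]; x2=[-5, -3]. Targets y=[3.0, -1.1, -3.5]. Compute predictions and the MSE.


ŷ0 = (0.5)·(-4) + (1.2)·(3) + 2.4 = 4.0
ŷ1 = (0.5)·(1) + (1.2)·(-4) + 2.4 = -1.9
ŷ2 = (0.5)·(-5) + (1.2)·(-3) + 2.4 = -3.7
errors² = [1.0, 0.64, 0.04]
MSE = 1.6800/3 = 0.56

0.56


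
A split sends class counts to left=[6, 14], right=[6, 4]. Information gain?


Parent = [12, 18], H_parent = 0.971
H_left = 0.8813 (n=20), H_right = 0.971 (n=10)
H_children = (20/30)·0.8813 + (10/30)·0.971 = 0.9112
IG = 0.971 - 0.9112 = 0.0598

0.0598


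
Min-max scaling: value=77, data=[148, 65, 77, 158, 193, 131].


min=65, max=193
(77-65)/(193-65) = 12/128 = 0.0938

0.0938


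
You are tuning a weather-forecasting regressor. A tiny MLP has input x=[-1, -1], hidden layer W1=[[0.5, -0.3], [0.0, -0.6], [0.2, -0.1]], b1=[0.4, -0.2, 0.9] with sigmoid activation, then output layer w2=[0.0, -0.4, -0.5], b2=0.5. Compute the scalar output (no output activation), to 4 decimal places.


z1[0] = (0.5)·(-1) + (-0.3)·(-1) + 0.4 = 0.2
z1[1] = (0.0)·(-1) + (-0.6)·(-1) - 0.2 = 0.4
z1[2] = (0.2)·(-1) + (-0.1)·(-1) + 0.9 = 0.8
h = sigmoid(z1) = [0.5498, 0.5987, 0.69]
output = (0.0)·(0.5498) + (-0.4)·(0.5987) + (-0.5)·(0.69) + 0.5 = -0.0845

-0.0845


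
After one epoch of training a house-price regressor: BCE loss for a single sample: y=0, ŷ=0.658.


BCE = -[y·ln(p) + (1-y)·ln(1-p)]
= -0 - 1·ln(1-0.658)
= -ln(0.342) = 1.0729

1.0729


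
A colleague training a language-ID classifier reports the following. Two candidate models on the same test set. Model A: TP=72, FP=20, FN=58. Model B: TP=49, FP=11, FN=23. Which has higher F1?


Model A: P=72/92=0.7826, R=72/130=0.5538, F1=2PR/(P+R)=2TP/(2TP+FP+FN)=144/222=0.6486
Model B: P=49/60=0.8167, R=49/72=0.6806, F1=2PR/(P+R)=2TP/(2TP+FP+FN)=98/132=0.7424
0.6486 < 0.7424 → Model B

Model B


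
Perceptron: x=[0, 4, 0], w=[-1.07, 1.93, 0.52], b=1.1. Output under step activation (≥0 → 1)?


z = (0)·(-1.07) + (4)·(1.93) + (0)·(0.52) + 1.1
  = 8.82
step(z) = 1 (z≥0)

1


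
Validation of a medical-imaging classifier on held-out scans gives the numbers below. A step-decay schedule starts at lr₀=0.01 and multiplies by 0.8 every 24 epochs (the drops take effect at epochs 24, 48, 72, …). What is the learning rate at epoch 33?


n_drops = ⌊33/24⌋ = 1
lr = 0.01·0.8^1 = 0.01·0.8 = 0.008

0.008


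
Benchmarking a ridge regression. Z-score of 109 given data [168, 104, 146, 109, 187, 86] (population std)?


μ = 133.3333, σ = 36.367
z = (109 - 133.3333)/36.367 = -0.6691

-0.6691


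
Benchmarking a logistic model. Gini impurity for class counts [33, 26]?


Probabilities: [33/59, 26/59] ≈ [0.5593, 0.4407]
Σpᵢ² = (1089 + 676)/59² = 1765/3481
Gini = 1 - Σpᵢ² = 1 - 1765/3481 = 0.493

0.493


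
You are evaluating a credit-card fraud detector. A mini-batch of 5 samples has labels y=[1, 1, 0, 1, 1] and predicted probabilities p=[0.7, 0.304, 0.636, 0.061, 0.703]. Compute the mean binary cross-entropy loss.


L[0] = -ln(0.7) = 0.3567
L[1] = -ln(0.304) = 1.1907
L[2] = -ln(1-0.636) = -ln(0.364) = 1.0106
L[3] = -ln(0.061) = 2.7969
L[4] = -ln(0.703) = 0.3524
mean = (0.3567 + 1.1907 + 1.0106 + 2.7969 + 0.3524)/5 = 1.1415

1.1415


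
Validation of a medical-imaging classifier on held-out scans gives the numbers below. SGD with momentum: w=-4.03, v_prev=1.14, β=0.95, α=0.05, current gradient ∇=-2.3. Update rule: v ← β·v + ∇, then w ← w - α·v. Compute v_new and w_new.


v_new = 0.95·1.14 - 2.3 = 1.083 - 2.3 = -1.217
w_new = -4.03 - 0.05·-1.217 = -4.03 + 0.06085 = -3.96915

v_new=-1.217, w_new=-3.96915


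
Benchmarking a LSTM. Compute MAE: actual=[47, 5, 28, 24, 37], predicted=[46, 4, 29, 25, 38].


Absolute errors: |47-46|=1, |5-4|=1, |28-29|=1, |24-25|=1, |37-38|=1
Sum = 5
MAE = 5/5 = 1

1


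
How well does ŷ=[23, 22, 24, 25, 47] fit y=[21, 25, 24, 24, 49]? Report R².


ȳ = 28.6
SS_res = Σ(y-ŷ)² = 18
SS_tot = Σ(y-ȳ)² = 529.2
R² = 1 - SS_res/SS_tot = 1 - 0.034 = 0.966

0.966


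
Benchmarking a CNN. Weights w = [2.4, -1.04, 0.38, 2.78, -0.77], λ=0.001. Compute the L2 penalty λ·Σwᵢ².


‖w‖₂² = (2.4)² + (-1.04)² + (0.38)² + (2.78)² + (-0.77)²
     = 5.76 + 1.0816 + 0.1444 + 7.7284 + 0.5929
     = 15.3073
λ·‖w‖₂² = 0.001·15.3073 = 0.015307

0.015307


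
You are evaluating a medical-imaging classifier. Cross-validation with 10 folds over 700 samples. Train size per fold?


Fold size = 700/10 = 70
Training per fold = 700 - 70 = 630

630


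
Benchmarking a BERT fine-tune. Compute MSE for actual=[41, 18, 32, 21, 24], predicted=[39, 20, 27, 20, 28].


Squared errors: (41-39)²=4, (18-20)²=4, (32-27)²=25, (21-20)²=1, (24-28)²=16
Sum = 50
MSE = 50/5 = 10

10


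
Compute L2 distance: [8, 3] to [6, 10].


d = √((8-6)² + (3-10)²)
  = √(4 + 49)
  = √53 = 7.2801

7.2801


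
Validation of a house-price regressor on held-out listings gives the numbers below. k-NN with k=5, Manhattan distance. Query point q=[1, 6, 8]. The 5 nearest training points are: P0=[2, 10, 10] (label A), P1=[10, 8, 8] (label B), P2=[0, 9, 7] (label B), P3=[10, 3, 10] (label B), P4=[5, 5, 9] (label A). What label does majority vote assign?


d(q,P0) = 7  (label A)
d(q,P1) = 11  (label B)
d(q,P2) = 5  (label B)
d(q,P3) = 14  (label B)
d(q,P4) = 6  (label A)
Votes: A=2, B=3
Majority → B

B


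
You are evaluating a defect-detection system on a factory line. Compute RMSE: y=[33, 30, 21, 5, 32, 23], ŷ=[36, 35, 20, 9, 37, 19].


MSE = 92/6 = 15.3333
RMSE = √(92/6) = 3.9158

3.9158


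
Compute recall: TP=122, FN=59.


Recall = TP/(TP+FN)
= 122/(122+59)
= 122/181 = 67.4%

67.4%


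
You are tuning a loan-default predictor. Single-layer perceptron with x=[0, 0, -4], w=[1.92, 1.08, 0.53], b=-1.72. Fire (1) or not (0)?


z = (0)·(1.92) + (0)·(1.08) + (-4)·(0.53) - 1.72
  = -3.84
step(z) = 0 (z<0)

0


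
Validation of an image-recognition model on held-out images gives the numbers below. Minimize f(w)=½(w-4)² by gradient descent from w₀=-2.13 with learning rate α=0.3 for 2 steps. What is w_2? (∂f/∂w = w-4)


step 1: grad = -2.13-4 = -6.13; w = -2.13 - 0.3·(-6.13) = -0.291
step 2: grad = -0.291-4 = -4.291; w = -0.291 - 0.3·(-4.291) = 0.9963

0.9963


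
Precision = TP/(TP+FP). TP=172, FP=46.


Precision = TP/(TP+FP)
= 172/(172+46)
= 172/218 = 78.9%

78.9%


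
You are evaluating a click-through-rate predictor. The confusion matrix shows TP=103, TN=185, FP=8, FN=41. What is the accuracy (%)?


Accuracy = (TP+TN)/(TP+TN+FP+FN)
= (103+185)/(337)
= 288/337 = 85.46%

85.46%


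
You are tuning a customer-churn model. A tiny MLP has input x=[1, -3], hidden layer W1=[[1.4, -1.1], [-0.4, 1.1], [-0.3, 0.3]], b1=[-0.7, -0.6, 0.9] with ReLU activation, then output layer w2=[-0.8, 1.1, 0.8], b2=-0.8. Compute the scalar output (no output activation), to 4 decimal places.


z1[0] = (1.4)·(1) + (-1.1)·(-3) - 0.7 = 4.0
z1[1] = (-0.4)·(1) + (1.1)·(-3) - 0.6 = -4.3
z1[2] = (-0.3)·(1) + (0.3)·(-3) + 0.9 = -0.3
h = ReLU(z1) = [4.0, 0.0, 0.0]
output = (-0.8)·(4.0) + (1.1)·(0.0) + (0.8)·(0.0) - 0.8 = -4.0

-4.0


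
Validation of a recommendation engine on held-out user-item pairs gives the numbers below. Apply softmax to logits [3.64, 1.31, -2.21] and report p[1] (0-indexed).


Exponentials: e^3.64=38.0918, e^1.31=3.7062, e^-2.21=0.1097
Sum = 41.9077
Softmax = [0.9089, 0.0884, 0.0026]
p[1] = 3.7062/41.9077 = 0.0884

0.0884


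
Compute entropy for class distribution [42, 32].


Probabilities: [42/74, 32/74] ≈ [0.5676, 0.4324]
H = -((42/74)·log₂(42/74) + (32/74)·log₂(32/74))
  = 0.9868 bits

0.9868 bits


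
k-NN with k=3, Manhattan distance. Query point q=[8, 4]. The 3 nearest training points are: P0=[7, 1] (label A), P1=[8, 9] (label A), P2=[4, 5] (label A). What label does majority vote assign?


d(q,P0) = 4  (label A)
d(q,P1) = 5  (label A)
d(q,P2) = 5  (label A)
Votes: A=3, B=0
Majority → A

A


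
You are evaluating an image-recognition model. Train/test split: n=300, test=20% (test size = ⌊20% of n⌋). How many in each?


Test = ⌊300·20/100⌋ = 60
Train = 300 - 60 = 240

Train: 240, Test: 60


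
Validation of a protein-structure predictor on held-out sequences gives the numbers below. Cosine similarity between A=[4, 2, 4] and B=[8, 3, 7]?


A·B = 4·8 + 2·3 + 4·7 = 66
‖A‖ = √36 = 6, ‖B‖ = √122 = 11.0454
cos = 66/(√36·√122) = 66/√4392 = 0.9959

0.9959


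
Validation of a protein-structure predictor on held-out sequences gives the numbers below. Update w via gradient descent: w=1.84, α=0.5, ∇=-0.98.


w_new = w - α·∇
= 1.84 - 0.5·-0.98
= 1.84 + 0.49
= 2.33

2.33


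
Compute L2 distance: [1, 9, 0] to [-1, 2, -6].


d = √((1+ 1)² + (9-2)² + (0+ 6)²)
  = √(4 + 49 + 36)
  = √89 = 9.434

9.434


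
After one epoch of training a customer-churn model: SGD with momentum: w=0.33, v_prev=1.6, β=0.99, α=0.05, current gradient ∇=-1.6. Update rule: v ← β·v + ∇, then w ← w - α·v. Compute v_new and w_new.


v_new = 0.99·1.6 - 1.6 = 1.584 - 1.6 = -0.016
w_new = 0.33 - 0.05·-0.016 = 0.33 + 0.0008 = 0.3308

v_new=-0.016, w_new=0.3308


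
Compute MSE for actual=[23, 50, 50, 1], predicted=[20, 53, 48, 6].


Squared errors: (23-20)²=9, (50-53)²=9, (50-48)²=4, (1-6)²=25
Sum = 47
MSE = 47/4 = 47/4

47/4


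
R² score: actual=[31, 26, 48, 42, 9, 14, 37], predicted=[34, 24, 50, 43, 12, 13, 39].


ȳ = 29.5714
SS_res = Σ(y-ŷ)² = 32
SS_tot = Σ(y-ȳ)² = 1229.71
R² = 1 - SS_res/SS_tot = 1 - 0.026 = 0.974

0.974


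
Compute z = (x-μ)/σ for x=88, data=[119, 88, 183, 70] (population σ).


μ = 115, σ = 42.9942
z = (88 - 115)/42.9942 = -0.628

-0.628


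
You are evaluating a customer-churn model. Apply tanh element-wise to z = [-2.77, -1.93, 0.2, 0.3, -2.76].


tanh(-2.77) = -0.9922
tanh(-1.93) = -0.9587
tanh(0.2) = 0.1974
tanh(0.3) = 0.2913
tanh(-2.76) = -0.992
result = [-0.9922, -0.9587, 0.1974, 0.2913, -0.992]

[-0.9922, -0.9587, 0.1974, 0.2913, -0.992]


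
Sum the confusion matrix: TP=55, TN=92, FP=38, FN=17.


Total = TP + TN + FP + FN
= 55 + 92 + 38 + 17
= 202
(Predicted positive: 93, predicted negative: 109)

202


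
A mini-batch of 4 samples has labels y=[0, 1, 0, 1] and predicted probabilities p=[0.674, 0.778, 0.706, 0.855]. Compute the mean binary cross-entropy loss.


L[0] = -ln(1-0.674) = -ln(0.326) = 1.1209
L[1] = -ln(0.778) = 0.251
L[2] = -ln(1-0.706) = -ln(0.294) = 1.2242
L[3] = -ln(0.855) = 0.1567
mean = (1.1209 + 0.251 + 1.2242 + 0.1567)/4 = 0.6882

0.6882


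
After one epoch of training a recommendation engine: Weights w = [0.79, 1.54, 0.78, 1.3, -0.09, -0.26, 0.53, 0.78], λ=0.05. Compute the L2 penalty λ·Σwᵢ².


‖w‖₂² = (0.79)² + (1.54)² + (0.78)² + (1.3)² + (-0.09)² + (-0.26)² + (0.53)² + (0.78)²
     = 0.6241 + 2.3716 + 0.6084 + 1.69 + 0.0081 + 0.0676 + 0.2809 + 0.6084
     = 6.2591
λ·‖w‖₂² = 0.05·6.2591 = 0.312955

0.312955


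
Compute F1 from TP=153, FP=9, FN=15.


Precision = 153/162 = 0.9444
Recall = 153/168 = 0.9107
F1 = 2·P·R/(P+R) = 2·TP/(2·TP+FP+FN) = 306/(306+9+15) = 306/330 = 0.9273

0.9273


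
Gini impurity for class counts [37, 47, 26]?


Probabilities: [37/110, 47/110, 26/110] ≈ [0.3364, 0.4273, 0.2364]
Σpᵢ² = (1369 + 2209 + 676)/110² = 4254/12100
Gini = 1 - Σpᵢ² = 1 - 4254/12100 = 0.6484

0.6484


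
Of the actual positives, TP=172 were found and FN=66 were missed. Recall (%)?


Recall = TP/(TP+FN)
= 172/(172+66)
= 172/238 = 72.27%

72.27%


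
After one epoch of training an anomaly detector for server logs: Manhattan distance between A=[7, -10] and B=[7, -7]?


d = |7-7| + |-10+ 7|
  = 0 + 3
  = 3

3


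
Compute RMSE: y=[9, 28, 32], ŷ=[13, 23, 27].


MSE = 66/3 = 22
RMSE = √(66/3) = 4.6904

4.6904


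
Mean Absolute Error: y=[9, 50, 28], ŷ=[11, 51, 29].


Absolute errors: |9-11|=2, |50-51|=1, |28-29|=1
Sum = 4
MAE = 4/3 = 4/3

4/3


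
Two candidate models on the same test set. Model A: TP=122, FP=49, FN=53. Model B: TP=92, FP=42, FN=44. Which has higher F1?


Model A: P=122/171=0.7135, R=122/175=0.6971, F1=2PR/(P+R)=2TP/(2TP+FP+FN)=244/346=0.7052
Model B: P=92/134=0.6866, R=92/136=0.6765, F1=2PR/(P+R)=2TP/(2TP+FP+FN)=184/270=0.6815
0.7052 > 0.6815 → Model A

Model A


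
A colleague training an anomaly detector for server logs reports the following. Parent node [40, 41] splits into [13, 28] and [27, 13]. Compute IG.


Parent = [40, 41], H_parent = 0.9999
H_left = 0.9012 (n=41), H_right = 0.9097 (n=40)
H_children = (41/81)·0.9012 + (40/81)·0.9097 = 0.9054
IG = 0.9999 - 0.9054 = 0.0945

0.0945


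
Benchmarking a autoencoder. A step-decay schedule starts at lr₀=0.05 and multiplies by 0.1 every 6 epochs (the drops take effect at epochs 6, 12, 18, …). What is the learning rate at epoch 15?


n_drops = ⌊15/6⌋ = 2
lr = 0.05·0.1^2 = 0.05·0.01 = 0.0005

0.0005


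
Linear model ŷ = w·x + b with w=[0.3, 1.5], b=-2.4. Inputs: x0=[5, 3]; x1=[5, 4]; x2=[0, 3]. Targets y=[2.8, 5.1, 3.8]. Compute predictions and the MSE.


ŷ0 = (0.3)·(5) + (1.5)·(3) - 2.4 = 3.6
ŷ1 = (0.3)·(5) + (1.5)·(4) - 2.4 = 5.1
ŷ2 = (0.3)·(0) + (1.5)·(3) - 2.4 = 2.1
errors² = [0.64, 0.0, 2.89]
MSE = 3.5300/3 = 1.1767

1.1767


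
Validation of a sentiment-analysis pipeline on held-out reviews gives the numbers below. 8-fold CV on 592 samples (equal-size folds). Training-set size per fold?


Fold size = 592/8 = 74
Training per fold = 592 - 74 = 518

518


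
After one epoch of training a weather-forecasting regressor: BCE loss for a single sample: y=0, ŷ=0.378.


BCE = -[y·ln(p) + (1-y)·ln(1-p)]
= -0 - 1·ln(1-0.378)
= -ln(0.622) = 0.4748

0.4748


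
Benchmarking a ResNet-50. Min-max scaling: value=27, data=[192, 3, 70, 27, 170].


min=3, max=192
(27-3)/(192-3) = 24/189 = 0.127

0.127


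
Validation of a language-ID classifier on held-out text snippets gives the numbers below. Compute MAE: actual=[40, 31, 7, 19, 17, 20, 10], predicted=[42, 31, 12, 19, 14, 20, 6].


Absolute errors: |40-42|=2, |31-31|=0, |7-12|=5, |19-19|=0, |17-14|=3, |20-20|=0, |10-6|=4
Sum = 14
MAE = 14/7 = 2

2


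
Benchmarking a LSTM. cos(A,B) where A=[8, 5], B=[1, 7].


A·B = 8·1 + 5·7 = 43
‖A‖ = √89 = 9.434, ‖B‖ = √50 = 7.0711
cos = 43/(√89·√50) = 43/√4450 = 0.6446

0.6446


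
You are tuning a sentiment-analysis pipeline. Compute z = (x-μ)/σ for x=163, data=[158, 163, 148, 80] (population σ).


μ = 137.25, σ = 33.4916
z = (163 - 137.25)/33.4916 = 0.7688

0.7688


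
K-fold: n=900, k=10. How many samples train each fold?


Fold size = 900/10 = 90
Training per fold = 900 - 90 = 810

810


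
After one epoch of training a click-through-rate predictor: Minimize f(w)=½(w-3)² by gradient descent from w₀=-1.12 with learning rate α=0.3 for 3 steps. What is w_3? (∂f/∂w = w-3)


step 1: grad = -1.12-3 = -4.12; w = -1.12 - 0.3·(-4.12) = 0.116
step 2: grad = 0.116-3 = -2.884; w = 0.116 - 0.3·(-2.884) = 0.9812
step 3: grad = 0.9812-3 = -2.0188; w = 0.9812 - 0.3·(-2.0188) = 1.58684

1.58684


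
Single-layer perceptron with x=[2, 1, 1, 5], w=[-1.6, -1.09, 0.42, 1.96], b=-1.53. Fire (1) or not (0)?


z = (2)·(-1.6) + (1)·(-1.09) + (1)·(0.42) + (5)·(1.96) - 1.53
  = 4.4
step(z) = 1 (z≥0)

1


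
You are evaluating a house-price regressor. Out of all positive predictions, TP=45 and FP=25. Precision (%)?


Precision = TP/(TP+FP)
= 45/(45+25)
= 45/70 = 64.29%

64.29%


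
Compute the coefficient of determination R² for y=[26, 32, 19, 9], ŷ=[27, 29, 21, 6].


ȳ = 21.5
SS_res = Σ(y-ŷ)² = 23
SS_tot = Σ(y-ȳ)² = 293
R² = 1 - SS_res/SS_tot = 1 - 0.0785 = 0.9215

0.9215


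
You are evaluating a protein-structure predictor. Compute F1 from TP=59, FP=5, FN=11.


Precision = 59/64 = 0.9219
Recall = 59/70 = 0.8429
F1 = 2·P·R/(P+R) = 2·TP/(2·TP+FP+FN) = 118/(118+5+11) = 118/134 = 0.8806

0.8806


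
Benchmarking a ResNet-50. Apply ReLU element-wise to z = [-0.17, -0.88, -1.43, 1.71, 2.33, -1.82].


ReLU(-0.17) = max(0, -0.17) = 0.0
ReLU(-0.88) = max(0, -0.88) = 0.0
ReLU(-1.43) = max(0, -1.43) = 0.0
ReLU(1.71) = max(0, 1.71) = 1.71
ReLU(2.33) = max(0, 2.33) = 2.33
ReLU(-1.82) = max(0, -1.82) = 0.0
result = [0.0, 0.0, 0.0, 1.71, 2.33, 0.0]

[0.0, 0.0, 0.0, 1.71, 2.33, 0.0]


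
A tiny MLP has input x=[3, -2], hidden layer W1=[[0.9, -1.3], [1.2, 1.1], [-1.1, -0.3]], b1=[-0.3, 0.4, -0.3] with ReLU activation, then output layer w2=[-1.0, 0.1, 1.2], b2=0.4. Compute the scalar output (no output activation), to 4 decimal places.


z1[0] = (0.9)·(3) + (-1.3)·(-2) - 0.3 = 5.0
z1[1] = (1.2)·(3) + (1.1)·(-2) + 0.4 = 1.8
z1[2] = (-1.1)·(3) + (-0.3)·(-2) - 0.3 = -3.0
h = ReLU(z1) = [5.0, 1.8, 0.0]
output = (-1.0)·(5.0) + (0.1)·(1.8) + (1.2)·(0.0) + 0.4 = -4.42

-4.42


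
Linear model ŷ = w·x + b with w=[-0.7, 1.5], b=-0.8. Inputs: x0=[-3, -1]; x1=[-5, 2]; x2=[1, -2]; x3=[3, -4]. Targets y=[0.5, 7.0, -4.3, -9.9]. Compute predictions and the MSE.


ŷ0 = (-0.7)·(-3) + (1.5)·(-1) - 0.8 = -0.2
ŷ1 = (-0.7)·(-5) + (1.5)·(2) - 0.8 = 5.7
ŷ2 = (-0.7)·(1) + (1.5)·(-2) - 0.8 = -4.5
ŷ3 = (-0.7)·(3) + (1.5)·(-4) - 0.8 = -8.9
errors² = [0.49, 1.69, 0.04, 1.0]
MSE = 3.2200/4 = 0.805

0.805


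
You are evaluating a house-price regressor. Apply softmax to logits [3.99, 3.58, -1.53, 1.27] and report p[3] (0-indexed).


Exponentials: e^3.99=54.0549, e^3.58=35.8735, e^-1.53=0.2165, e^1.27=3.5609
Sum = 93.7058
Softmax = [0.5769, 0.3828, 0.0023, 0.038]
p[3] = 3.5609/93.7058 = 0.038

0.038


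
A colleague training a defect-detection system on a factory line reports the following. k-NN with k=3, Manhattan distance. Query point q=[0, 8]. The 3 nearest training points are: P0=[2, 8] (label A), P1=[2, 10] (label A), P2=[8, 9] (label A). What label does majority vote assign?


d(q,P0) = 2  (label A)
d(q,P1) = 4  (label A)
d(q,P2) = 9  (label A)
Votes: A=3, B=0
Majority → A

A


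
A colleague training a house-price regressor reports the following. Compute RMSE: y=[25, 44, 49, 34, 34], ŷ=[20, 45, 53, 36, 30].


MSE = 62/5 = 12.4
RMSE = √(62/5) = 3.5214

3.5214


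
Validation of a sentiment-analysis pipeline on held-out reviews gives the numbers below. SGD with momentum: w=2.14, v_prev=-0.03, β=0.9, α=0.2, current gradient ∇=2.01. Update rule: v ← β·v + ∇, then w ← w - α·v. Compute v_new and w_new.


v_new = 0.9·-0.03 + 2.01 = -0.027 + 2.01 = 1.983
w_new = 2.14 - 0.2·1.983 = 2.14 - 0.3966 = 1.7434

v_new=1.983, w_new=1.7434


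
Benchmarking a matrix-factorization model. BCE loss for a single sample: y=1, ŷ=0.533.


BCE = -[y·ln(p) + (1-y)·ln(1-p)]
= -1·ln(0.533) - 0
= -ln(0.533) = 0.6292

0.6292


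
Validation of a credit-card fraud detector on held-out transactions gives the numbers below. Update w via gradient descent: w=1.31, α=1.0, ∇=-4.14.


w_new = w - α·∇
= 1.31 - 1.0·-4.14
= 1.31 + 4.14
= 5.45

5.45


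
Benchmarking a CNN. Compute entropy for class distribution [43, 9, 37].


Probabilities: [43/89, 9/89, 37/89] ≈ [0.4831, 0.1011, 0.4157]
H = -((43/89)·log₂(43/89) + (9/89)·log₂(9/89) + (37/89)·log₂(37/89))
  = 1.3678 bits

1.3678 bits


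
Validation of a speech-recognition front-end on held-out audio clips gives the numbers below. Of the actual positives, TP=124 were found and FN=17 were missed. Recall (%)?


Recall = TP/(TP+FN)
= 124/(124+17)
= 124/141 = 87.94%

87.94%


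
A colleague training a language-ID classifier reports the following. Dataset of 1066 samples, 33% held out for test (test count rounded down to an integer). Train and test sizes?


Test = ⌊1066·33/100⌋ = 351
Train = 1066 - 351 = 715

Train: 715, Test: 351


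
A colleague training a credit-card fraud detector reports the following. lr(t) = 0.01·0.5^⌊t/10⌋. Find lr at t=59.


n_drops = ⌊59/10⌋ = 5
lr = 0.01·0.5^5 = 0.01·0.03125 = 0.0003125

0.0003125


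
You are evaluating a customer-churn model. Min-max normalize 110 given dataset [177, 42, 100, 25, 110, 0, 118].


min=0, max=177
(110-0)/(177-0) = 110/177 = 0.6215

0.6215


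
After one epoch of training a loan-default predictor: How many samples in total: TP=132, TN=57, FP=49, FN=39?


Total = TP + TN + FP + FN
= 132 + 57 + 49 + 39
= 277
(Predicted positive: 181, predicted negative: 96)

277


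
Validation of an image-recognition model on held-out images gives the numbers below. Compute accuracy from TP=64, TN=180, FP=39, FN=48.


Accuracy = (TP+TN)/(TP+TN+FP+FN)
= (64+180)/(331)
= 244/331 = 73.72%

73.72%


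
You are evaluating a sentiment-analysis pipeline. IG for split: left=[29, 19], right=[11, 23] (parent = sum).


Parent = [40, 42], H_parent = 0.9996
H_left = 0.9685 (n=48), H_right = 0.9082 (n=34)
H_children = (48/82)·0.9685 + (34/82)·0.9082 = 0.9435
IG = 0.9996 - 0.9435 = 0.0561

0.0561


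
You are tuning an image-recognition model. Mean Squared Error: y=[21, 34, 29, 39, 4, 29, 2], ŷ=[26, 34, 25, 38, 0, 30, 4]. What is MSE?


Squared errors: (21-26)²=25, (34-34)²=0, (29-25)²=16, (39-38)²=1, (4-0)²=16, (29-30)²=1, (2-4)²=4
Sum = 63
MSE = 63/7 = 9

9


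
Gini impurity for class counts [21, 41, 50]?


Probabilities: [21/112, 41/112, 50/112] ≈ [0.1875, 0.3661, 0.4464]
Σpᵢ² = (441 + 1681 + 2500)/112² = 4622/12544
Gini = 1 - Σpᵢ² = 1 - 4622/12544 = 0.6315

0.6315


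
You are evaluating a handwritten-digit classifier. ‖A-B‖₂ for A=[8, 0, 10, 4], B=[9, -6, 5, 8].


d = √((8-9)² + (0+ 6)² + (10-5)² + (4-8)²)
  = √(1 + 36 + 25 + 16)
  = √78 = 8.8318

8.8318


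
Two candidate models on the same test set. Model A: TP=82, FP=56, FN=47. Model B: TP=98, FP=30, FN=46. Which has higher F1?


Model A: P=82/138=0.5942, R=82/129=0.6357, F1=2PR/(P+R)=2TP/(2TP+FP+FN)=164/267=0.6142
Model B: P=98/128=0.7656, R=98/144=0.6806, F1=2PR/(P+R)=2TP/(2TP+FP+FN)=196/272=0.7206
0.6142 < 0.7206 → Model B

Model B


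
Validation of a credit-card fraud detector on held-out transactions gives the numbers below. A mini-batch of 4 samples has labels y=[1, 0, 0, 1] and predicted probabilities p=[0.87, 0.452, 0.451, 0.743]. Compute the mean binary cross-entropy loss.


L[0] = -ln(0.87) = 0.1393
L[1] = -ln(1-0.452) = -ln(0.548) = 0.6015
L[2] = -ln(1-0.451) = -ln(0.549) = 0.5997
L[3] = -ln(0.743) = 0.2971
mean = (0.1393 + 0.6015 + 0.5997 + 0.2971)/4 = 0.4094

0.4094


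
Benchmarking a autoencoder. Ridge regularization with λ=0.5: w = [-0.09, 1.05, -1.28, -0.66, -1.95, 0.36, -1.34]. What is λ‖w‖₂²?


‖w‖₂² = (-0.09)² + (1.05)² + (-1.28)² + (-0.66)² + (-1.95)² + (0.36)² + (-1.34)²
     = 0.0081 + 1.1025 + 1.6384 + 0.4356 + 3.8025 + 0.1296 + 1.7956
     = 8.9123
λ·‖w‖₂² = 0.5·8.9123 = 4.45615

4.45615


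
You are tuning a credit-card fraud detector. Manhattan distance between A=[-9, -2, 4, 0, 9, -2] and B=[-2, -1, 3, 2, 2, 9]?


d = |-9+ 2| + |-2+ 1| + |4-3| + |0-2| + |9-2| + |-2-9|
  = 7 + 1 + 1 + 2 + 7 + 11
  = 29

29


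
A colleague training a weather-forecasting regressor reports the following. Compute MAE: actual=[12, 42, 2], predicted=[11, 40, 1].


Absolute errors: |12-11|=1, |42-40|=2, |2-1|=1
Sum = 4
MAE = 4/3 = 4/3

4/3


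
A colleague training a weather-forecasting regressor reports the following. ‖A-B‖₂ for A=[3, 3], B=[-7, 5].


d = √((3+ 7)² + (3-5)²)
  = √(100 + 4)
  = √104 = 10.198

10.198


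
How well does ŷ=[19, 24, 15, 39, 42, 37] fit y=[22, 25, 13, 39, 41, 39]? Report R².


ȳ = 29.8333
SS_res = Σ(y-ŷ)² = 19
SS_tot = Σ(y-ȳ)² = 660.83
R² = 1 - SS_res/SS_tot = 1 - 0.0288 = 0.9712

0.9712


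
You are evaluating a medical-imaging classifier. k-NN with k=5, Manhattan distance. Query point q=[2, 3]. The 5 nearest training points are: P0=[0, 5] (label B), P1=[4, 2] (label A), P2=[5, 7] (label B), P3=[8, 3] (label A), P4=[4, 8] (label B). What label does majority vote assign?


d(q,P0) = 4  (label B)
d(q,P1) = 3  (label A)
d(q,P2) = 7  (label B)
d(q,P3) = 6  (label A)
d(q,P4) = 7  (label B)
Votes: A=2, B=3
Majority → B

B


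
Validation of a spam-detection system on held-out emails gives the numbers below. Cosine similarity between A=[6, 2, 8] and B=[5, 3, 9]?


A·B = 6·5 + 2·3 + 8·9 = 108
‖A‖ = √104 = 10.198, ‖B‖ = √115 = 10.7238
cos = 108/(√104·√115) = 108/√11960 = 0.9875

0.9875


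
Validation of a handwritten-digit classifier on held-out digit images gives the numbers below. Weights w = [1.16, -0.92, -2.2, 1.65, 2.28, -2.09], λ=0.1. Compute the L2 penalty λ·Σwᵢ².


‖w‖₂² = (1.16)² + (-0.92)² + (-2.2)² + (1.65)² + (2.28)² + (-2.09)²
     = 1.3456 + 0.8464 + 4.84 + 2.7225 + 5.1984 + 4.3681
     = 19.321
λ·‖w‖₂² = 0.1·19.321 = 1.9321

1.9321


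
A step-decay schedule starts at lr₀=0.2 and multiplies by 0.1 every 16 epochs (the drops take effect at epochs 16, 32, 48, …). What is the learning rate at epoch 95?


n_drops = ⌊95/16⌋ = 5
lr = 0.2·0.1^5 = 0.2·0.00001 = 0.000002

0.000002


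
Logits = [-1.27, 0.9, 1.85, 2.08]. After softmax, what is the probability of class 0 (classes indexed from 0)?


Exponentials: e^-1.27=0.2808, e^0.9=2.4596, e^1.85=6.3598, e^2.08=8.0045
Sum = 17.1047
Softmax = [0.0164, 0.1438, 0.3718, 0.468]
p[0] = 0.2808/17.1047 = 0.0164

0.0164


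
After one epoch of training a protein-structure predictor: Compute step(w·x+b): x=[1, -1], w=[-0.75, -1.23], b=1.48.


z = (1)·(-0.75) + (-1)·(-1.23) + 1.48
  = 1.96
step(z) = 1 (z≥0)

1


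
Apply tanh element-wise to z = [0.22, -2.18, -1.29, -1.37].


tanh(0.22) = 0.2165
tanh(-2.18) = -0.9748
tanh(-1.29) = -0.8591
tanh(-1.37) = -0.8787
result = [0.2165, -0.9748, -0.8591, -0.8787]

[0.2165, -0.9748, -0.8591, -0.8787]


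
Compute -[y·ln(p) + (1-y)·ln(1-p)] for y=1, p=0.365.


BCE = -[y·ln(p) + (1-y)·ln(1-p)]
= -1·ln(0.365) - 0
= -ln(0.365) = 1.0079

1.0079


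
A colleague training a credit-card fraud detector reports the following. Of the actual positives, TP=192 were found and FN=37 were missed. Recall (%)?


Recall = TP/(TP+FN)
= 192/(192+37)
= 192/229 = 83.84%

83.84%


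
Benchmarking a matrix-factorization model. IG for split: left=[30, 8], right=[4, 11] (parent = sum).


Parent = [34, 19], H_parent = 0.9414
H_left = 0.7425 (n=38), H_right = 0.8366 (n=15)
H_children = (38/53)·0.7425 + (15/53)·0.8366 = 0.7691
IG = 0.9414 - 0.7691 = 0.1723

0.1723


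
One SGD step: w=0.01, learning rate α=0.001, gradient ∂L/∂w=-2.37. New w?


w_new = w - α·∇
= 0.01 - 0.001·-2.37
= 0.01 + 0.00237
= 0.01237

0.01237


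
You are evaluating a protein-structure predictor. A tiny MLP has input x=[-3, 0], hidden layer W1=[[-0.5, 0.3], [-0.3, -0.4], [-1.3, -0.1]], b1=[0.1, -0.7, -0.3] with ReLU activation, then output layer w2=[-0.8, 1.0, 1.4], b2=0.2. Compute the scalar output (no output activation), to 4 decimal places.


z1[0] = (-0.5)·(-3) + (0.3)·(0) + 0.1 = 1.6
z1[1] = (-0.3)·(-3) + (-0.4)·(0) - 0.7 = 0.2
z1[2] = (-1.3)·(-3) + (-0.1)·(0) - 0.3 = 3.6
h = ReLU(z1) = [1.6, 0.2, 3.6]
output = (-0.8)·(1.6) + (1.0)·(0.2) + (1.4)·(3.6) + 0.2 = 4.16

4.16


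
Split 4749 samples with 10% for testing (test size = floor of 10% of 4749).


Test = ⌊4749·10/100⌋ = 474
Train = 4749 - 474 = 4275

Train: 4275, Test: 474


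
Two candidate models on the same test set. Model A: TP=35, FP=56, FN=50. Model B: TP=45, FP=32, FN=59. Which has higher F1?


Model A: P=35/91=0.3846, R=35/85=0.4118, F1=2PR/(P+R)=2TP/(2TP+FP+FN)=70/176=0.3977
Model B: P=45/77=0.5844, R=45/104=0.4327, F1=2PR/(P+R)=2TP/(2TP+FP+FN)=90/181=0.4972
0.3977 < 0.4972 → Model B

Model B


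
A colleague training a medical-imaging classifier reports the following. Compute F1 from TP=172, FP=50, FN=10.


Precision = 172/222 = 0.7748
Recall = 172/182 = 0.9451
F1 = 2·P·R/(P+R) = 2·TP/(2·TP+FP+FN) = 344/(344+50+10) = 344/404 = 0.8515

0.8515


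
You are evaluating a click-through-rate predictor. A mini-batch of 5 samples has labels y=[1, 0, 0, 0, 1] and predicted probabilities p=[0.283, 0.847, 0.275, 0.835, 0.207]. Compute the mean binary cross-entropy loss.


L[0] = -ln(0.283) = 1.2623
L[1] = -ln(1-0.847) = -ln(0.153) = 1.8773
L[2] = -ln(1-0.275) = -ln(0.725) = 0.3216
L[3] = -ln(1-0.835) = -ln(0.165) = 1.8018
L[4] = -ln(0.207) = 1.575
mean = (1.2623 + 1.8773 + 0.3216 + 1.8018 + 1.575)/5 = 1.3676

1.3676


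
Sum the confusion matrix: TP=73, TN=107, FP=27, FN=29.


Total = TP + TN + FP + FN
= 73 + 107 + 27 + 29
= 236
(Predicted positive: 100, predicted negative: 136)

236


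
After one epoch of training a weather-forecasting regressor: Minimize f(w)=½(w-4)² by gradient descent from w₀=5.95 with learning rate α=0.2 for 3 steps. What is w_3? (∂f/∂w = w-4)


step 1: grad = 5.95-4 = 1.95; w = 5.95 - 0.2·(1.95) = 5.56
step 2: grad = 5.56-4 = 1.56; w = 5.56 - 0.2·(1.56) = 5.248
step 3: grad = 5.248-4 = 1.248; w = 5.248 - 0.2·(1.248) = 4.9984

4.9984


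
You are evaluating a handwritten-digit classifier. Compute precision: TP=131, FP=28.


Precision = TP/(TP+FP)
= 131/(131+28)
= 131/159 = 82.39%

82.39%


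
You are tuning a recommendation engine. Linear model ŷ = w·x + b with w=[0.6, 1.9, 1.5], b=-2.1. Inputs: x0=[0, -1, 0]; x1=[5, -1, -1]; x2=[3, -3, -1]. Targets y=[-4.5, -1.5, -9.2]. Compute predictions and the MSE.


ŷ0 = (0.6)·(0) + (1.9)·(-1) + (1.5)·(0) - 2.1 = -4.0
ŷ1 = (0.6)·(5) + (1.9)·(-1) + (1.5)·(-1) - 2.1 = -2.5
ŷ2 = (0.6)·(3) + (1.9)·(-3) + (1.5)·(-1) - 2.1 = -7.5
errors² = [0.25, 1.0, 2.89]
MSE = 4.1400/3 = 1.38

1.38


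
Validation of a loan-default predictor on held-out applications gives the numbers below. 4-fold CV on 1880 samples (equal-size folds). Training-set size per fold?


Fold size = 1880/4 = 470
Training per fold = 1880 - 470 = 1410

1410


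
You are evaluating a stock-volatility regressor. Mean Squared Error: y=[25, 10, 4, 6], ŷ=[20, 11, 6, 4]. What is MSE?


Squared errors: (25-20)²=25, (10-11)²=1, (4-6)²=4, (6-4)²=4
Sum = 34
MSE = 34/4 = 17/2

17/2


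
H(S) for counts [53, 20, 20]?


Probabilities: [53/93, 20/93, 20/93] ≈ [0.5699, 0.2151, 0.2151]
H = -((53/93)·log₂(53/93) + (20/93)·log₂(20/93) + (20/93)·log₂(20/93))
  = 1.416 bits

1.416 bits


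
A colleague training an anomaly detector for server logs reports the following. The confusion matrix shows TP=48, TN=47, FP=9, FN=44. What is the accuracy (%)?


Accuracy = (TP+TN)/(TP+TN+FP+FN)
= (48+47)/(148)
= 95/148 = 64.19%

64.19%


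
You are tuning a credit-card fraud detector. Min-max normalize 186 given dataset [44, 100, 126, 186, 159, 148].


min=44, max=186
(186-44)/(186-44) = 142/142 = 1.0

1.0


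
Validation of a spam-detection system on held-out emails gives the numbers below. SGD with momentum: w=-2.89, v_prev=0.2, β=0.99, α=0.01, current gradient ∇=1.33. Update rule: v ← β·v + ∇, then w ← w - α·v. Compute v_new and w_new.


v_new = 0.99·0.2 + 1.33 = 0.198 + 1.33 = 1.528
w_new = -2.89 - 0.01·1.528 = -2.89 - 0.01528 = -2.90528

v_new=1.528, w_new=-2.90528


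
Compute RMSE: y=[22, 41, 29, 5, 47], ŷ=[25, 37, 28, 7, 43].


MSE = 46/5 = 9.2
RMSE = √(46/5) = 3.0332

3.0332


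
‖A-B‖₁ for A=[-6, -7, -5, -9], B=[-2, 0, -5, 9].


d = |-6+ 2| + |-7-0| + |-5+ 5| + |-9-9|
  = 4 + 7 + 0 + 18
  = 29

29


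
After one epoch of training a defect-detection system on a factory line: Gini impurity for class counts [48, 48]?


Probabilities: [48/96, 48/96] ≈ [0.5, 0.5]
Σpᵢ² = (2304 + 2304)/96² = 4608/9216
Gini = 1 - Σpᵢ² = 1 - 4608/9216 = 0.5

0.5


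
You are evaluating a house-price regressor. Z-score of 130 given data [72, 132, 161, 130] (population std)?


μ = 123.75, σ = 32.2984
z = (130 - 123.75)/32.2984 = 0.1935

0.1935


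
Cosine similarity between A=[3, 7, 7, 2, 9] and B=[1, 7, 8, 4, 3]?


A·B = 3·1 + 7·7 + 7·8 + 2·4 + 9·3 = 143
‖A‖ = √192 = 13.8564, ‖B‖ = √139 = 11.7898
cos = 143/(√192·√139) = 143/√26688 = 0.8753

0.8753


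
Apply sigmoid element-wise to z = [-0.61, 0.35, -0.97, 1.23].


σ(-0.61) = 1/(1+e^0.61) = 0.3521
σ(0.35) = 1/(1+e^-0.35) = 0.5866
σ(-0.97) = 1/(1+e^0.97) = 0.2749
σ(1.23) = 1/(1+e^-1.23) = 0.7738
result = [0.3521, 0.5866, 0.2749, 0.7738]

[0.3521, 0.5866, 0.2749, 0.7738]
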